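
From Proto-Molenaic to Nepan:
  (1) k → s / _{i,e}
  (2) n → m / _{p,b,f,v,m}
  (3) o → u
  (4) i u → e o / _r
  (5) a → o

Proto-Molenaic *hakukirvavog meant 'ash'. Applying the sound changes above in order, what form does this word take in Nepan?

hokuservovug

Nepan: start from *hakukirvavog.
  rule 1 (palatalisation): hakukirvavog → hakusirvavog
  rule 2: no change — hakusirvavog
  rule 3 (vowel merger): hakusirvavog → hakusirvavug
  rule 4 (pre-rhotic lowering): hakusirvavug → hakuservavug
  rule 5 (vowel merger): hakuservavug → hokuservovug
  ⇒ Nepan hokuservovug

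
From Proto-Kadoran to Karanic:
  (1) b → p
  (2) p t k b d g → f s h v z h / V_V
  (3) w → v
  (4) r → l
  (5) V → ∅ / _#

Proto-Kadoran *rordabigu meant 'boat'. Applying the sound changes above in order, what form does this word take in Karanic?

Karanic: *rordabigu
  rordabigu → rordapigu   [unconditioned shift]
  rordapigu → rordafihu   [intervocalic lenition]
  rordafihu (rule 3 does not apply)
  rordafihu → loldafihu   [unconditioned shift]
  loldafihu → loldafih   [apocope]
  giving Karanic loldafih.

loldafih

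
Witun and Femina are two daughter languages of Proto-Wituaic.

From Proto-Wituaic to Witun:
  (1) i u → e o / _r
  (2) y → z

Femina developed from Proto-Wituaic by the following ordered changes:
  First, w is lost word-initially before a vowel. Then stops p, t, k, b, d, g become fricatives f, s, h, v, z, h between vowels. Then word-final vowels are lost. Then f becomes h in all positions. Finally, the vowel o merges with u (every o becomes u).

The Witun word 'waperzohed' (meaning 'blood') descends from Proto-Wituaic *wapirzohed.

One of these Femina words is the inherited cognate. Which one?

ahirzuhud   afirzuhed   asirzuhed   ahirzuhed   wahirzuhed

Femina: *wapirzohed > apirzohed > afirzohed > ahirzohed > ahirzuhed  (by glide loss, intervocalic lenition, unconditioned shift, vowel merger)
Only 'ahirzuhed' matches the regular Femina development of *wapirzohed.

ahirzuhed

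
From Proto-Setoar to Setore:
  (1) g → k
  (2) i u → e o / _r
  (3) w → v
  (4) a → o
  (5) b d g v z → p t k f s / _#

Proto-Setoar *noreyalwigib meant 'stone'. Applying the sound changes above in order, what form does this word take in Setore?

noreyolvikip

Setore: start from *noreyalwigib.
  rule 1 (unconditioned shift): noreyalwigib → noreyalwikib
  rule 2: no change — noreyalwikib
  rule 3 (unconditioned shift): noreyalwikib → noreyalvikib
  rule 4 (vowel merger): noreyalvikib → noreyolvikib
  rule 5 (final devoicing): noreyolvikib → noreyolvikip
  ⇒ Setore noreyolvikip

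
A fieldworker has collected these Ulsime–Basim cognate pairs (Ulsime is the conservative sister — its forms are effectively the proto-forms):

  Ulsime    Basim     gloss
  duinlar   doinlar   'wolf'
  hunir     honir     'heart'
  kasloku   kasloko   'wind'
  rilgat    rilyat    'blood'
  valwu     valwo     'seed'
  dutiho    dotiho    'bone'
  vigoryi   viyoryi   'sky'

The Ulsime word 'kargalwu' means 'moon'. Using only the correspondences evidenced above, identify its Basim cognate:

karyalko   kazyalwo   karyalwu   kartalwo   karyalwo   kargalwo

rilgat ~ rilyat — Ulsime g corresponds to Basim y after a consonant, before a back vowel.
kasloku ~ kasloko, valwu ~ valwo — Ulsime u corresponds to Basim o word-finally.
Applying these to Ulsime 'kargalwu':
  kargalwu → karyalwu   (g→y after a consonant, before a back vowel)
  karyalwu → karyalwo   (u→o word-finally)
So the Basim cognate is 'karyalwo'.

karyalwo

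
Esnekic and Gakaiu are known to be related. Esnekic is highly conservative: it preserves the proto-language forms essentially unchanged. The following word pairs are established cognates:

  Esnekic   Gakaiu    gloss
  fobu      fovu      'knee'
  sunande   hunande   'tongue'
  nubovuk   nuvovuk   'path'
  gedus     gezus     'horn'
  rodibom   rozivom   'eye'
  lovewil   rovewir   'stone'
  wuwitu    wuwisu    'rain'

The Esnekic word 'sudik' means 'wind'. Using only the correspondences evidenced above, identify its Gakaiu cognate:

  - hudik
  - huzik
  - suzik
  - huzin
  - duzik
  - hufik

sunande ~ hunande — Esnekic s corresponds to Gakaiu h word-initially before a back vowel.
rodibom ~ rozivom — Esnekic d corresponds to Gakaiu z between vowels (before a front vowel).
Applying these to Esnekic 'sudik':
  sudik → hudik   (s→h word-initially before a back vowel)
  hudik → huzik   (d→z between vowels (before a front vowel))
So the Gakaiu cognate is 'huzik'.

huzik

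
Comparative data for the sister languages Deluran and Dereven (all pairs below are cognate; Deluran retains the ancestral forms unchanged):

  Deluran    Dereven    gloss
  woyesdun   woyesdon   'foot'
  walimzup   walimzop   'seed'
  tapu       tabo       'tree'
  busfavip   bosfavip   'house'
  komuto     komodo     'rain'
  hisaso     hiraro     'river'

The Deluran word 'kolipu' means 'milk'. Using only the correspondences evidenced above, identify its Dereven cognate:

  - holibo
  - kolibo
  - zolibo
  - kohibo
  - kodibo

kolibo

tapu ~ tabo — Deluran p corresponds to Dereven b between vowels (before a back vowel).
tapu ~ tabo — Deluran u corresponds to Dereven o word-finally.
Applying these to Deluran 'kolipu':
  kolipu → kolibu   (p→b between vowels (before a back vowel))
  kolibu → kolibo   (u→o word-finally)
So the Dereven cognate is 'kolibo'.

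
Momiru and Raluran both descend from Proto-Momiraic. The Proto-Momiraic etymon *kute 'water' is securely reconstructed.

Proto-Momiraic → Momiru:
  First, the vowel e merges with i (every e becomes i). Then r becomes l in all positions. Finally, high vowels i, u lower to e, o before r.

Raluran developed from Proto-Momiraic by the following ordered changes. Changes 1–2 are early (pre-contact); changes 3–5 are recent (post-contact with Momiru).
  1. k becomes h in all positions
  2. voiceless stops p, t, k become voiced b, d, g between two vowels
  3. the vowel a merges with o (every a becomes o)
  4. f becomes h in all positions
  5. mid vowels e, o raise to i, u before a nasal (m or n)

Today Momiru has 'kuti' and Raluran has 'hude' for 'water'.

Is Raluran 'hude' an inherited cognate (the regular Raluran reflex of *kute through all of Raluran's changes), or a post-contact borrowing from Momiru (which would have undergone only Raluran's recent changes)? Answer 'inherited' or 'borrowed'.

If inherited, *kute would pass through all of Raluran's changes:
Raluran: *kute
  kute → hute   [unconditioned shift]
  hute → hude   [intervocalic voicing]
  hude (rule 3 does not apply)
  hude (rule 4 does not apply)
  hude (rule 5 does not apply)
  giving Raluran hude.
If borrowed from Momiru 'kuti' after the early changes, it would undergo only the recent ones:
  rule 3 (vowel merger): no change (kuti)
  rule 4 (unconditioned shift): no change (kuti)
  rule 5 (pre-nasal raising): no change (kuti)
  ⇒ as a loan: kuti
Raluran 'hude' matches the inherited outcome exactly, so it is an inherited cognate, not a loan.

inherited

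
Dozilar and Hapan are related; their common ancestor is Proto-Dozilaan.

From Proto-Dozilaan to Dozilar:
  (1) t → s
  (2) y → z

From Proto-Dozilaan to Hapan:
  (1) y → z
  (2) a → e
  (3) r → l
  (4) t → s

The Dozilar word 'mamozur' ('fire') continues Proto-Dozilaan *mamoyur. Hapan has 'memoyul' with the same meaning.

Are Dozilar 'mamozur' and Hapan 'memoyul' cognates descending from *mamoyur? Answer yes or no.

no

Derive the expected Hapan reflex of *mamoyur:
Hapan: *mamoyur > mamozur > memozur > memozul  (by unconditioned shift, vowel merger, unconditioned shift)
The regular Hapan reflex would be 'memozul', but the attested form is 'memoyul'. The correspondence is irregular, so they are not cognates (the Hapan form has a different source).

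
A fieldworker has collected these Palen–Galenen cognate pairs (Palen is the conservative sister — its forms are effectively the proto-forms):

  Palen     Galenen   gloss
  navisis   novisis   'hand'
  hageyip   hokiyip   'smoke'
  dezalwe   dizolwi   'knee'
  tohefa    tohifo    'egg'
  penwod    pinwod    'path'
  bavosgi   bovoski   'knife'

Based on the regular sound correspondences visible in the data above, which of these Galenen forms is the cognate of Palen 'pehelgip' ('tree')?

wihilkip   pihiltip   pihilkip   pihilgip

pihilkip

hageyip ~ hokiyip, dezalwe ~ dizolwi — Palen e corresponds to Galenen i after a consonant, before a consonant other than r, m, n, p, b, f, v.
bavosgi ~ bovoski — Palen g corresponds to Galenen k after a consonant, before a front vowel.
Applying these to Palen 'pehelgip':
  pehelgip → pihelgip   (e→i after a consonant, before a consonant other than r, m, n, p, b, f, v)
  pihelgip → pihilgip   (e→i after a consonant, before a consonant other than r, m, n, p, b, f, v)
  pihilgip → pihilkip   (g→k after a consonant, before a front vowel)
So the Galenen cognate is 'pihilkip'.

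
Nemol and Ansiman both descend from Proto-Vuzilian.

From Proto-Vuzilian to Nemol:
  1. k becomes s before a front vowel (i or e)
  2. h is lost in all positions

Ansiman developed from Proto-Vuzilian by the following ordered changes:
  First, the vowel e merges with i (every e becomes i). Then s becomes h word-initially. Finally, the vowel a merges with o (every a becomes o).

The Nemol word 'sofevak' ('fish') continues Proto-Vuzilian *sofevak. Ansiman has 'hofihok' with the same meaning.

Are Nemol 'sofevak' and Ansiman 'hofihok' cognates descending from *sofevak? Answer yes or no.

no

Derive the expected Ansiman reflex of *sofevak:
Ansiman: *sofevak
  sofevak → sofivak   [vowel merger]
  sofivak → hofivak   [debuccalisation]
  hofivak → hofivok   [vowel merger]
  giving Ansiman hofivok.
The regular Ansiman reflex would be 'hofivok', but the attested form is 'hofihok'. The correspondence is irregular, so they are not cognates (the Ansiman form has a different source).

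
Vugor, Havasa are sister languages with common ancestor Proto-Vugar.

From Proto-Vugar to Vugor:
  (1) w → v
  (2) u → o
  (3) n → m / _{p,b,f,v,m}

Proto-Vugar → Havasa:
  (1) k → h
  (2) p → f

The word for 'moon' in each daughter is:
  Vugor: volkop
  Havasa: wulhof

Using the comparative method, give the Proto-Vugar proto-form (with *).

*wulkop

Position 2: Vugor has o, Havasa has u. Havasa preserves u here (none of its changes turn any other segment into u), so the proto-segment is *u.
Position 4: Vugor has k, Havasa has h. Vugor preserves k here (none of its changes turn any other segment into k), so the proto-segment is *k.
Position 6: Vugor has p, Havasa has f. Vugor preserves p here (none of its changes turn any other segment into p), so the proto-segment is *p.
Continuing position by position gives *wulkop; check it forward:
Vugor: start from *wulkop.
  rule 1 (unconditioned shift): wulkop → vulkop
  rule 2 (vowel merger): vulkop → volkop
  rule 3: no change — volkop
  ⇒ Vugor volkop
Havasa: *wulkop > wulhop > wulhof  (by unconditioned shift, unconditioned shift)
*wulkop is the unique common source.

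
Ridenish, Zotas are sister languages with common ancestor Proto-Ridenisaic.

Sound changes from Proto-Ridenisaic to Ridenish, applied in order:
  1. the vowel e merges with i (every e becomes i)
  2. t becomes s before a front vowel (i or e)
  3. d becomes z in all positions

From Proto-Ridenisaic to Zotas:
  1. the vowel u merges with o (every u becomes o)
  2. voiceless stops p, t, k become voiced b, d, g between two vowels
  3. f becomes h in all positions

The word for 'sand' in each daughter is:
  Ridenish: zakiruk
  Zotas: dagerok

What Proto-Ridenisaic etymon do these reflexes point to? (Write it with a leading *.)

*dakeruk

Position 3: Ridenish has k, Zotas has g. Ridenish preserves k here (none of its changes turn any other segment into k), so the proto-segment is *k.
Position 6: Ridenish has u, Zotas has o. Ridenish preserves u here (none of its changes turn any other segment into u), so the proto-segment is *u.
Verify the candidate proto-form against each daughter:
Ridenish: start from *dakeruk.
  rule 1 (vowel merger): dakeruk → dakiruk
  rule 2: no change — dakiruk
  rule 3 (unconditioned shift): dakiruk → zakiruk
  ⇒ Ridenish zakiruk
Zotas: *dakeruk
  dakeruk → dakerok   [vowel merger]
  dakerok → dagerok   [intervocalic voicing]
  dagerok (rule 3 does not apply)
  giving Zotas dagerok.
No other proto-form is consistent with every reflex, so the reconstruction is *dakeruk.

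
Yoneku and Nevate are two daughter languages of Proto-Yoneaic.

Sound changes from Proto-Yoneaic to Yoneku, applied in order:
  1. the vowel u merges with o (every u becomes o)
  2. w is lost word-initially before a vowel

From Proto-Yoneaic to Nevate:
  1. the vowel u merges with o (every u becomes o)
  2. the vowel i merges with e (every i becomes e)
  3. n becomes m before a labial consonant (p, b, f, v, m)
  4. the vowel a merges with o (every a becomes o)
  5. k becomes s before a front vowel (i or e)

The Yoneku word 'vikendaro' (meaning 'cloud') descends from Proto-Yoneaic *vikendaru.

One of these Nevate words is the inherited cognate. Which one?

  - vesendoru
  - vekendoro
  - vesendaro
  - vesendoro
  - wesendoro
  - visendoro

vesendoro

Nevate: start from *vikendaru.
  rule 1 (vowel merger): vikendaru → vikendaro
  rule 2 (vowel merger): vikendaro → vekendaro
  rule 3: no change — vekendaro
  rule 4 (vowel merger): vekendaro → vekendoro
  rule 5 (palatalisation): vekendoro → vesendoro
  ⇒ Nevate vesendoro
Among the options, 'vesendoro' alone shows every Nevate change applied in order.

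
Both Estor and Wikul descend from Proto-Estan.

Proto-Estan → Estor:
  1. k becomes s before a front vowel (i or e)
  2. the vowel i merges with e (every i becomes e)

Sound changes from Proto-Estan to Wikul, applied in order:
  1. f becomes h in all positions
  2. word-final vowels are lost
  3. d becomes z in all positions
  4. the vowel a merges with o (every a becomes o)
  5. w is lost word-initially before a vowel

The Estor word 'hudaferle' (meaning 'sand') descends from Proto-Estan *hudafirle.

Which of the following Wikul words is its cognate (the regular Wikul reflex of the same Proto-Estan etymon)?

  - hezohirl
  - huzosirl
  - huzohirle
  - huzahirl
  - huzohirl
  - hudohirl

Wikul: start from *hudafirle.
  rule 1 (unconditioned shift): hudafirle → hudahirle
  rule 2 (apocope): hudahirle → hudahirl
  rule 3 (unconditioned shift): hudahirl → huzahirl
  rule 4 (vowel merger): huzahirl → huzohirl
  rule 5: no change — huzohirl
  ⇒ Wikul huzohirl
The other candidates each miss or misapply at least one Wikul change.

huzohirl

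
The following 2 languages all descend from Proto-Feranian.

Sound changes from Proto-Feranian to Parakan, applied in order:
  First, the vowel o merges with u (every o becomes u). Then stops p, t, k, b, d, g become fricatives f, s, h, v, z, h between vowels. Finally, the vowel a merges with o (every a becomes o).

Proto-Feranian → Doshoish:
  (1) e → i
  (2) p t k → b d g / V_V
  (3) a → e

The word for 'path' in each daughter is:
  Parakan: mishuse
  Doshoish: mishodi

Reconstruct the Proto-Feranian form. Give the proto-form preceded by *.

*mishote

Position 6: Parakan has s, Doshoish has d. Taking the neighbouring segments as reconstructed: Parakan s could go back to *t or *s; Doshoish d could go back to *t or *d — the one source consistent with every daughter is *t.
Position 5: Parakan has u, Doshoish has o. Doshoish preserves o here (none of its changes turn any other segment into o), so the proto-segment is *o.
Position 7: Parakan has e, Doshoish has i. Parakan preserves e here (none of its changes turn any other segment into e), so the proto-segment is *e.
Verify the candidate proto-form against each daughter:
Parakan: start from *mishote.
  rule 1 (vowel merger): mishote → mishute
  rule 2 (intervocalic lenition): mishute → mishuse
  rule 3: no change — mishuse
  ⇒ Parakan mishuse
Doshoish: *mishote
  mishote → mishoti   [vowel merger]
  mishoti → mishodi   [intervocalic voicing]
  mishodi (rule 3 does not apply)
  giving Doshoish mishodi.
Only *mishote yields all of Parakan mishuse, Doshoish mishodi.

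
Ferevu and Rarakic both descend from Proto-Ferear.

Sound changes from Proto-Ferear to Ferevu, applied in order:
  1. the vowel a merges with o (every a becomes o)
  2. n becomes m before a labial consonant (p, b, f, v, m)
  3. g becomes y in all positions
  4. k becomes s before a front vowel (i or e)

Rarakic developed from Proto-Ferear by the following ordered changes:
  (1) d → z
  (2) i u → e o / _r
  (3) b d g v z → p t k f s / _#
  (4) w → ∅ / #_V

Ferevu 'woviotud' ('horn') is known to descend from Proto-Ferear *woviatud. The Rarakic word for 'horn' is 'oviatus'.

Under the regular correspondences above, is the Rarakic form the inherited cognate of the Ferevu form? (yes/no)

yes

Derive the expected Rarakic reflex of *woviatud:
Rarakic: *woviatud > woviatuz > woviatus > oviatus  (by unconditioned shift, final devoicing, glide loss)
Rarakic 'oviatus' matches the regular reflex exactly, so the pair is cognate.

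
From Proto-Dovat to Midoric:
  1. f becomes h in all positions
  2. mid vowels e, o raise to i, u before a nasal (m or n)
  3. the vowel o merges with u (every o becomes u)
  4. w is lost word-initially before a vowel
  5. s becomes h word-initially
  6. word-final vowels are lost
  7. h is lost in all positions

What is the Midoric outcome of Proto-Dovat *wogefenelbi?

Midoric: *wogefenelbi > wogehenelbi > wogehinelbi > wugehinelbi > ugehinelbi > ugehinelb > ugeinelb  (by unconditioned shift, pre-nasal raising, vowel merger, glide loss, apocope, h-loss)

ugeinelb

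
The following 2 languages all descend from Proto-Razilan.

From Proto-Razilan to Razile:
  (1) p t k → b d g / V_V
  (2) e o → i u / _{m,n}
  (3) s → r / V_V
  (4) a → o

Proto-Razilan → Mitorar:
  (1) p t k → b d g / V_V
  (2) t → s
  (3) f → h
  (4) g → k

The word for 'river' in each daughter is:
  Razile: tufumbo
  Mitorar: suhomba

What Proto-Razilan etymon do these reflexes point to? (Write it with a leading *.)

Position 4: Razile has u, Mitorar has o. Mitorar preserves o here (none of its changes turn any other segment into o), so the proto-segment is *o.
Position 3: Razile has f, Mitorar has h. Razile preserves f here (none of its changes turn any other segment into f), so the proto-segment is *f.
Position 7: Razile has o, Mitorar has a. Mitorar preserves a here (none of its changes turn any other segment into a), so the proto-segment is *a.
This points to *tufomba. Verify forward in each daughter:
Razile: *tufomba
  tufomba (rule 1 does not apply)
  tufomba → tufumba   [pre-nasal raising]
  tufumba (rule 3 does not apply)
  tufumba → tufumbo   [vowel merger]
  giving Razile tufumbo.
Mitorar: start from *tufomba.
  rule 1: no change — tufomba
  rule 2 (unconditioned shift): tufomba → sufomba
  rule 3 (unconditioned shift): sufomba → suhomba
  rule 4: no change — suhomba
  ⇒ Mitorar suhomba
*tufomba is the unique common source.

*tufomba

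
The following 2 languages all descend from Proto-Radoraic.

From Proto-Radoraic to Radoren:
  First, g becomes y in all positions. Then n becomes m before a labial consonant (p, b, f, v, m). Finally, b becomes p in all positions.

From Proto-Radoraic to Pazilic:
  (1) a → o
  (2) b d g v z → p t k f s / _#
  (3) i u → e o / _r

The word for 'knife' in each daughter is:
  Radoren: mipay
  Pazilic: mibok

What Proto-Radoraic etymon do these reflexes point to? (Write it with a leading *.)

*mibag

Position 3: Radoren has p, Pazilic has b. Pazilic preserves b here (none of its changes turn any other segment into b), so the proto-segment is *b.
Position 5: Radoren has y, Pazilic has k. Taking the neighbouring segments as reconstructed: Radoren y could go back to *g or *y; Pazilic k could go back to *k or *g — the one source consistent with every daughter is *g.
Continuing position by position gives *mibag; check it forward:
Radoren: *mibag > mibay > mipay  (by unconditioned shift, unconditioned shift)
Pazilic: *mibag > mibog > mibok  (by vowel merger, final devoicing)
Only *mibag yields all of Radoren mipay, Pazilic mibok.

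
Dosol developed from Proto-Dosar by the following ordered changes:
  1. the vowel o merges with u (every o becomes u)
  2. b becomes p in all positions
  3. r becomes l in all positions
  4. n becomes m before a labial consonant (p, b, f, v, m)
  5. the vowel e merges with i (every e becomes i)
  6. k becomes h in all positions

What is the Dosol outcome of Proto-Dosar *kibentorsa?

hipintulsa

Dosol: start from *kibentorsa.
  rule 1 (vowel merger): kibentorsa → kibentursa
  rule 2 (unconditioned shift): kibentursa → kipentursa
  rule 3 (unconditioned shift): kipentursa → kipentulsa
  rule 4: no change — kipentulsa
  rule 5 (vowel merger): kipentulsa → kipintulsa
  rule 6 (unconditioned shift): kipintulsa → hipintulsa
  ⇒ Dosol hipintulsa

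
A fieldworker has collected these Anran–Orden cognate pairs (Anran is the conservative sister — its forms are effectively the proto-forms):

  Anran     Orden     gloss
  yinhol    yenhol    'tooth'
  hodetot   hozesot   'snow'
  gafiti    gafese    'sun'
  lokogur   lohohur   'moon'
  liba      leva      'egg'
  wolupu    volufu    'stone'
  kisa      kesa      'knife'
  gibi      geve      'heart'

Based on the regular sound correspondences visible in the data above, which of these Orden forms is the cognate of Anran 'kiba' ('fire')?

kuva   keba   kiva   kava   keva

keva

liba ~ leva, gibi ~ geve — Anran i corresponds to Orden e after a consonant, before a labial obstruent.
liba ~ leva — Anran b corresponds to Orden v between vowels (before a back vowel).
Applying these to Anran 'kiba':
  kiba → keba   (i→e after a consonant, before a labial obstruent)
  keba → keva   (b→v between vowels (before a back vowel))
So the Orden cognate is 'keva'.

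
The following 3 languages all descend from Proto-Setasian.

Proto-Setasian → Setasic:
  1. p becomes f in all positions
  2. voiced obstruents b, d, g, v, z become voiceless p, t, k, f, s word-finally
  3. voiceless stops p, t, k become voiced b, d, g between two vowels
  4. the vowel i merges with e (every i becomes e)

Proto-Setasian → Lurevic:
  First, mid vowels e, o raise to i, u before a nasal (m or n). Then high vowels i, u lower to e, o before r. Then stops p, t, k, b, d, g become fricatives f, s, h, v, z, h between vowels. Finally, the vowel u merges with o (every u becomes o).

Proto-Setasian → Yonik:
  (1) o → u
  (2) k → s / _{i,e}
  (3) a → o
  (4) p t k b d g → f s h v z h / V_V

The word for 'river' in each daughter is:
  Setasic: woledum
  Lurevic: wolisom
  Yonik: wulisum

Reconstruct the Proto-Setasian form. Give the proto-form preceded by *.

Position 2: Setasic has o, Lurevic has o, Yonik has u. Setasic preserves o here (none of its changes turn any other segment into o), so the proto-segment is *o.
Position 4: Setasic has e, Lurevic has i, Yonik has i. Yonik preserves i here (none of its changes turn any other segment into i), so the proto-segment is *i.
Position 5: Setasic has d, Lurevic has s, Yonik has s. Taking the neighbouring segments as reconstructed: Setasic d could go back to *t or *d; Lurevic s could go back to *t or *s; Yonik s could go back to *t or *s — the one source consistent with every daughter is *t.
This points to *wolitum. Verify forward in each daughter:
Setasic: start from *wolitum.
  rule 1: no change — wolitum
  rule 2: no change — wolitum
  rule 3 (intervocalic voicing): wolitum → wolidum
  rule 4 (vowel merger): wolidum → woledum
  ⇒ Setasic woledum
Lurevic: start from *wolitum.
  rule 1: no change — wolitum
  rule 2: no change — wolitum
  rule 3 (intervocalic lenition): wolitum → wolisum
  rule 4 (vowel merger): wolisum → wolisom
  ⇒ Lurevic wolisom
Yonik: *wolitum
  wolitum → wulitum   [vowel merger]
  wulitum (rule 2 does not apply)
  wulitum (rule 3 does not apply)
  wulitum → wulisum   [intervocalic lenition]
  giving Yonik wulisum.
No other proto-form is consistent with every reflex, so the reconstruction is *wolitum.

*wolitum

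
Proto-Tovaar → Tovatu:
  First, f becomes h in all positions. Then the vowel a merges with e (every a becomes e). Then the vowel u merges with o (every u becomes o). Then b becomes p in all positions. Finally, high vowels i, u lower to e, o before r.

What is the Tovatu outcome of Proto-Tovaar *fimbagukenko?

himpegokenko

Tovatu: start from *fimbagukenko.
  rule 1 (unconditioned shift): fimbagukenko → himbagukenko
  rule 2 (vowel merger): himbagukenko → himbegukenko
  rule 3 (vowel merger): himbegukenko → himbegokenko
  rule 4 (unconditioned shift): himbegokenko → himpegokenko
  rule 5: no change — himpegokenko
  ⇒ Tovatu himpegokenko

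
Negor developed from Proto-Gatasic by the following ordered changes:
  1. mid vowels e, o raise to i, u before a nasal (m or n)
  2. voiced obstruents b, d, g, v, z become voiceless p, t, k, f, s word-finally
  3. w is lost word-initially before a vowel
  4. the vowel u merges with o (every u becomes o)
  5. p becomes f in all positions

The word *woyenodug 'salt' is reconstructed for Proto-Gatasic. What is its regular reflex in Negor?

Negor: start from *woyenodug.
  rule 1 (pre-nasal raising): woyenodug → woyinodug
  rule 2 (final devoicing): woyinodug → woyinoduk
  rule 3 (glide loss): woyinoduk → oyinoduk
  rule 4 (vowel merger): oyinoduk → oyinodok
  rule 5: no change — oyinodok
  ⇒ Negor oyinodok

oyinodok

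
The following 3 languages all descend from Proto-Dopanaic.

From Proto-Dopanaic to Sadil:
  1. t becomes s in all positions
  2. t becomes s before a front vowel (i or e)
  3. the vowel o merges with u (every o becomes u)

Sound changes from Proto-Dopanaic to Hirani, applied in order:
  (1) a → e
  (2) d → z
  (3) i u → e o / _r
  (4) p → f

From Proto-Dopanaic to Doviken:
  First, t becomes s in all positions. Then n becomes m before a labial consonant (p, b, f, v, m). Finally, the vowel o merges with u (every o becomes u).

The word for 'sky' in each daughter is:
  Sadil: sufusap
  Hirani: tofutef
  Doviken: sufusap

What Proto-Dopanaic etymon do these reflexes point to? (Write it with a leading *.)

Position 5: Sadil has s, Hirani has t, Doviken has s. Hirani preserves t here (none of its changes turn any other segment into t), so the proto-segment is *t.
Position 1: Sadil has s, Hirani has t, Doviken has s. Hirani preserves t here (none of its changes turn any other segment into t), so the proto-segment is *t.
Continuing position by position gives *tofutap; check it forward:
Sadil: *tofutap > sofusap > sufusap  (by unconditioned shift, vowel merger)
Hirani: *tofutap > tofutep > tofutef  (by vowel merger, unconditioned shift)
Doviken: *tofutap
  tofutap → sofusap   [unconditioned shift]
  sofusap (rule 2 does not apply)
  sofusap → sufusap   [vowel merger]
  giving Doviken sufusap.
No other proto-form is consistent with every reflex, so the reconstruction is *tofutap.

*tofutap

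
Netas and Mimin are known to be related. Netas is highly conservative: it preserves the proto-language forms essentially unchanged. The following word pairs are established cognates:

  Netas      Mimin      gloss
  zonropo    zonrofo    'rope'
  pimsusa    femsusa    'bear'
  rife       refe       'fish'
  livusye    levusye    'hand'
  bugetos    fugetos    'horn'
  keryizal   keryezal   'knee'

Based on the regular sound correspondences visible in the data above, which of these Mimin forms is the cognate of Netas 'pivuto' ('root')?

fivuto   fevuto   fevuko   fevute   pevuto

pimsusa ~ femsusa — Netas p corresponds to Mimin f word-initially before a front vowel.
livusye ~ levusye — Netas i corresponds to Mimin e after a consonant, before a labial obstruent.
Applying these to Netas 'pivuto':
  pivuto → fivuto   (p→f word-initially before a front vowel)
  fivuto → fevuto   (i→e after a consonant, before a labial obstruent)
So the Mimin cognate is 'fevuto'.

fevuto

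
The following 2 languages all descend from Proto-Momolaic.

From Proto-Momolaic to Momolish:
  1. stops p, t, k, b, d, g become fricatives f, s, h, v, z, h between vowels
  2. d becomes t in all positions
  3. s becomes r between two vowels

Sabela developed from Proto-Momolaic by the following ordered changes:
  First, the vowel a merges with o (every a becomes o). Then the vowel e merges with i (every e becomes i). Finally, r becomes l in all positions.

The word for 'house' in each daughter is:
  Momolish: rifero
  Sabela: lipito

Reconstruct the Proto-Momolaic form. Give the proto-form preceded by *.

*ripeto

Position 1: Momolish has r, Sabela has l. Taking the neighbouring segments as reconstructed: Momolish r can only go back to *r; Sabela l could go back to *l or *r — the one source consistent with every daughter is *r.
Position 3: Momolish has f, Sabela has p. Sabela preserves p here (none of its changes turn any other segment into p), so the proto-segment is *p.
Verify the candidate proto-form against each daughter:
Momolish: start from *ripeto.
  rule 1 (intervocalic lenition): ripeto → rifeso
  rule 2: no change — rifeso
  rule 3 (rhotacism): rifeso → rifero
  ⇒ Momolish rifero
Sabela: *ripeto
  ripeto (rule 1 does not apply)
  ripeto → ripito   [vowel merger]
  ripito → lipito   [unconditioned shift]
  giving Sabela lipito.
No other proto-form is consistent with every reflex, so the reconstruction is *ripeto.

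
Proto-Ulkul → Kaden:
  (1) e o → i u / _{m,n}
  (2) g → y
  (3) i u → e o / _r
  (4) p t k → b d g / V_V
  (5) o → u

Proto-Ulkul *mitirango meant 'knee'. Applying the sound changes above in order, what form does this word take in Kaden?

Kaden: *mitirango > mitiranyo > miteranyo > mideranyo > mideranyu  (by unconditioned shift, pre-rhotic lowering, intervocalic voicing, vowel merger)

mideranyu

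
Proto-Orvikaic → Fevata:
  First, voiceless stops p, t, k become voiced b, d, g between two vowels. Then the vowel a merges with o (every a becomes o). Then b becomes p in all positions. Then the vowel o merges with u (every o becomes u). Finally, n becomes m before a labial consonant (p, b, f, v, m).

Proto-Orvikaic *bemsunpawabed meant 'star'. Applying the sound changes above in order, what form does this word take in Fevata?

pemsumpuwuped

Fevata: start from *bemsunpawabed.
  rule 1: no change — bemsunpawabed
  rule 2 (vowel merger): bemsunpawabed → bemsunpowobed
  rule 3 (unconditioned shift): bemsunpowobed → pemsunpowoped
  rule 4 (vowel merger): pemsunpowoped → pemsunpuwuped
  rule 5 (nasal place assimilation): pemsunpuwuped → pemsumpuwuped
  ⇒ Fevata pemsumpuwuped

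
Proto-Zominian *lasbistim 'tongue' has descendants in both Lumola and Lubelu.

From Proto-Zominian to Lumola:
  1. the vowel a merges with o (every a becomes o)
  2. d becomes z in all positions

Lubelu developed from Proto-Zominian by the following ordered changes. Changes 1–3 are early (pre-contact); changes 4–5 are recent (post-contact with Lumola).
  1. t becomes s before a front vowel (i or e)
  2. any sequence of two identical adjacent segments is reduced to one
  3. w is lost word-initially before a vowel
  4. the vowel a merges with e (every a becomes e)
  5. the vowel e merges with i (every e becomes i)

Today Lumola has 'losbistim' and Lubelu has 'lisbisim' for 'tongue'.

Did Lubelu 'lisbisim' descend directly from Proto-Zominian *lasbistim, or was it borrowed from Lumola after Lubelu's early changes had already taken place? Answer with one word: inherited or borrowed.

If inherited, *lasbistim would pass through all of Lubelu's changes:
Lubelu: start from *lasbistim.
  rule 1 (palatalisation): lasbistim → lasbissim
  rule 2 (degemination): lasbissim → lasbisim
  rule 3: no change — lasbisim
  rule 4 (vowel merger): lasbisim → lesbisim
  rule 5 (vowel merger): lesbisim → lisbisim
  ⇒ Lubelu lisbisim
If borrowed from Lumola 'losbistim' after the early changes, it would undergo only the recent ones:
  rule 4 (vowel merger): no change (losbistim)
  rule 5 (vowel merger): no change (losbistim)
  ⇒ as a loan: losbistim
Lubelu 'lisbisim' matches the inherited outcome exactly, so it is an inherited cognate, not a loan.

inherited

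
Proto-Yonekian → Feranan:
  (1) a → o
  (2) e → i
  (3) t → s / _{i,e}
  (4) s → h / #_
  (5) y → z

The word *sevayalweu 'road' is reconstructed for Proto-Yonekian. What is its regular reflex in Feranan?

hivozolwiu

Feranan: *sevayalweu
  sevayalweu → sevoyolweu   [vowel merger]
  sevoyolweu → sivoyolwiu   [vowel merger]
  sivoyolwiu (rule 3 does not apply)
  sivoyolwiu → hivoyolwiu   [debuccalisation]
  hivoyolwiu → hivozolwiu   [unconditioned shift]
  giving Feranan hivozolwiu.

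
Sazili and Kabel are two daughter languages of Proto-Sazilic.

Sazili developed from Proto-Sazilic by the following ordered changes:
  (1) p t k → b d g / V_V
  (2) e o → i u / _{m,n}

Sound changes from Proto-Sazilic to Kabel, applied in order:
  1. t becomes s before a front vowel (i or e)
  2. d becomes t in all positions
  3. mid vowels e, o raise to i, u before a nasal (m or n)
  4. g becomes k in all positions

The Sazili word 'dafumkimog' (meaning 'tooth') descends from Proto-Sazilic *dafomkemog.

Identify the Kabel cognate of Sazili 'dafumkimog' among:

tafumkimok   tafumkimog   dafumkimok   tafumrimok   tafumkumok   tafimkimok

Kabel: *dafomkemog
  dafomkemog (rule 1 does not apply)
  dafomkemog → tafomkemog   [unconditioned shift]
  tafomkemog → tafumkimog   [pre-nasal raising]
  tafumkimog → tafumkimok   [unconditioned shift]
  giving Kabel tafumkimok.
Only 'tafumkimok' matches the regular Kabel development of *dafomkemog.

tafumkimok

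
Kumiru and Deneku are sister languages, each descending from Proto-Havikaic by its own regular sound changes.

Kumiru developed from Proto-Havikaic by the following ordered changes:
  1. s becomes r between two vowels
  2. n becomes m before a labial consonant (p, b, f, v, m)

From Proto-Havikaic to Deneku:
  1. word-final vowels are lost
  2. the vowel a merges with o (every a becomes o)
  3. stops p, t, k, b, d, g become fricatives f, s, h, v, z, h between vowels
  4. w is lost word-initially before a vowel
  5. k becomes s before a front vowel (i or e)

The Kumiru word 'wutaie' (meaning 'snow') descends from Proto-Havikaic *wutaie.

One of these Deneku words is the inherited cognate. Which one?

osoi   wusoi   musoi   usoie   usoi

usoi

Deneku: *wutaie > wutai > wutoi > wusoi > usoi  (by apocope, vowel merger, intervocalic lenition, glide loss)
Only 'usoi' matches the regular Deneku development of *wutaie.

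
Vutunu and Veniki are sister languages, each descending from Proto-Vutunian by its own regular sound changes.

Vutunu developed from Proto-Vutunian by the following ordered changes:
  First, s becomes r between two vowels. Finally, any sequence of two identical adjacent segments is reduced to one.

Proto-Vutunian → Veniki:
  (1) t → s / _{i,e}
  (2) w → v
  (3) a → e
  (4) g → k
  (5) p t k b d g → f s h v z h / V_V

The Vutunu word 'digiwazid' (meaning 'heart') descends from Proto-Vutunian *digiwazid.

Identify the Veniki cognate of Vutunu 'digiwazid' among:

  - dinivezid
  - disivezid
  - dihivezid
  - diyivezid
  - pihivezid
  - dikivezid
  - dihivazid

Veniki: *digiwazid > digivazid > digivezid > dikivezid > dihivezid  (by unconditioned shift, vowel merger, unconditioned shift, intervocalic lenition)
Only 'dihivezid' matches the regular Veniki development of *digiwazid.

dihivezid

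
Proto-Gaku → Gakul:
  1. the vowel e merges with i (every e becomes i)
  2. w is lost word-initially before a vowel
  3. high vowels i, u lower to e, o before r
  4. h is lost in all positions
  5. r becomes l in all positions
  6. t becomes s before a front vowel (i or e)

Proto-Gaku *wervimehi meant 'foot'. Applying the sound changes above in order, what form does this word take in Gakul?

elvimii

Gakul: *wervimehi > wirvimihi > irvimihi > ervimihi > ervimii > elvimii  (by vowel merger, glide loss, pre-rhotic lowering, h-loss, unconditioned shift)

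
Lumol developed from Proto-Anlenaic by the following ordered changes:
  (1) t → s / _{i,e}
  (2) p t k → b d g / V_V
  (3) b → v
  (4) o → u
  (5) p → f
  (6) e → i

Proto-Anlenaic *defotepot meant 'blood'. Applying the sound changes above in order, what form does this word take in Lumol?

difusivut

Lumol: *defotepot > defosepot > defosebot > defosevot > defusevut > difusivut  (by palatalisation, intervocalic voicing, unconditioned shift, vowel merger, vowel merger)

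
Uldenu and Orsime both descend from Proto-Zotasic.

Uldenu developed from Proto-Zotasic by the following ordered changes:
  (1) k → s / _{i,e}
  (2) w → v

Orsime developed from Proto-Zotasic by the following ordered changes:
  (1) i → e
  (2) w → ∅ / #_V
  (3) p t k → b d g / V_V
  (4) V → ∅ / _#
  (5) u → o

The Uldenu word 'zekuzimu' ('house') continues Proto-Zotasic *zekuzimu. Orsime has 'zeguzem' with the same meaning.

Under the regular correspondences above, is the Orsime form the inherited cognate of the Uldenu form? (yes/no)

no

Derive the expected Orsime reflex of *zekuzimu:
Orsime: start from *zekuzimu.
  rule 1 (vowel merger): zekuzimu → zekuzemu
  rule 2: no change — zekuzemu
  rule 3 (intervocalic voicing): zekuzemu → zeguzemu
  rule 4 (apocope): zeguzemu → zeguzem
  rule 5 (vowel merger): zeguzem → zegozem
  ⇒ Orsime zegozem
The regular Orsime reflex would be 'zegozem', but the attested form is 'zeguzem'. The correspondence is irregular, so they are not cognates (the Orsime form has a different source).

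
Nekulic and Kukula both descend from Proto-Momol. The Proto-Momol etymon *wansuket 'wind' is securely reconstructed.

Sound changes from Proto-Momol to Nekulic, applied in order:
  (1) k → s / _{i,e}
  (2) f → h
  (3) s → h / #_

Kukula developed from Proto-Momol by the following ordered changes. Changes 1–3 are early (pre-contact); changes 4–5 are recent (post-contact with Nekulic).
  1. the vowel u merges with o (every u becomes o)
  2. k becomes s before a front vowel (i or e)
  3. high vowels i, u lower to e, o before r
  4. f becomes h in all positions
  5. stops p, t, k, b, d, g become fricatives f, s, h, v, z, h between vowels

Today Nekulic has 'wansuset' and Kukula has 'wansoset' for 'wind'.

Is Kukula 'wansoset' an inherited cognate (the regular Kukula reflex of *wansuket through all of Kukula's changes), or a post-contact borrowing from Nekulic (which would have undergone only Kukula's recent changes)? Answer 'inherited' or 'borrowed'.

If inherited, *wansuket would pass through all of Kukula's changes:
Kukula: *wansuket > wansoket > wansoset  (by vowel merger, palatalisation)
If borrowed from Nekulic 'wansuset' after the early changes, it would undergo only the recent ones:
  rule 4 (unconditioned shift): no change (wansuset)
  rule 5 (intervocalic lenition): no change (wansuset)
  ⇒ as a loan: wansuset
Kukula 'wansoset' matches the inherited outcome exactly, so it is an inherited cognate, not a loan.

inherited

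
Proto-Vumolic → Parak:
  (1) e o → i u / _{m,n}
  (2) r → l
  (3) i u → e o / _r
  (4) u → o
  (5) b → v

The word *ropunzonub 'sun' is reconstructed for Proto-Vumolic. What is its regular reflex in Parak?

loponzonov

Parak: *ropunzonub
  ropunzonub → ropunzunub   [pre-nasal raising]
  ropunzunub → lopunzunub   [unconditioned shift]
  lopunzunub (rule 3 does not apply)
  lopunzunub → loponzonob   [vowel merger]
  loponzonob → loponzonov   [unconditioned shift]
  giving Parak loponzonov.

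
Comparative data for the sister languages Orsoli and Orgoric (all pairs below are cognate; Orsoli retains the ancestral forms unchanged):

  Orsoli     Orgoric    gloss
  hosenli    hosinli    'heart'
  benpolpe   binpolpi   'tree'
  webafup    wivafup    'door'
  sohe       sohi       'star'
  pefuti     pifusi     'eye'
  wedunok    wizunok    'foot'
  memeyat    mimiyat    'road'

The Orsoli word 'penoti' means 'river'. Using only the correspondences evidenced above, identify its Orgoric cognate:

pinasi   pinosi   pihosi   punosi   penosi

pinosi

hosenli ~ hosinli, benpolpe ~ binpolpi — Orsoli e corresponds to Orgoric i after a consonant, before a nasal.
pefuti ~ pifusi — Orsoli t corresponds to Orgoric s between vowels (before a front vowel).
Applying these to Orsoli 'penoti':
  penoti → pinoti   (e→i after a consonant, before a nasal)
  pinoti → pinosi   (t→s between vowels (before a front vowel))
So the Orgoric cognate is 'pinosi'.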